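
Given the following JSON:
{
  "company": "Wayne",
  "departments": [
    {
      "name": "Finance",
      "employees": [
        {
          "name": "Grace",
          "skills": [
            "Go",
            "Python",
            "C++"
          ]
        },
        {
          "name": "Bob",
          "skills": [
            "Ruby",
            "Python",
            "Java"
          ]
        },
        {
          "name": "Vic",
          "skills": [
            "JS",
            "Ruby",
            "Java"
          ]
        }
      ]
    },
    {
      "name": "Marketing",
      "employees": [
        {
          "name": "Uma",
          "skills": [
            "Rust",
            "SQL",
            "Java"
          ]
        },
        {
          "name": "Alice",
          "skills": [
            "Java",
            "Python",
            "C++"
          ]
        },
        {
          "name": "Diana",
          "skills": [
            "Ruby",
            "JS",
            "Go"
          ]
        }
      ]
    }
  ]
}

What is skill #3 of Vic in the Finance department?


Path: departments[0].employees[2].skills[2]
Value: Java

ANSWER: Java


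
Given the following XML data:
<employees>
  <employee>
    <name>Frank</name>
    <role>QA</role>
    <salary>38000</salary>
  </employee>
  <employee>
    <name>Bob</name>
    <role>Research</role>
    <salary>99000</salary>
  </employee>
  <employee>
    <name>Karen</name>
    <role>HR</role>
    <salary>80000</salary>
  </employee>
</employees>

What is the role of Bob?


Searching for <employee> with <name>Bob</name>
Found at position 2
<role>Research</role>

ANSWER: Research


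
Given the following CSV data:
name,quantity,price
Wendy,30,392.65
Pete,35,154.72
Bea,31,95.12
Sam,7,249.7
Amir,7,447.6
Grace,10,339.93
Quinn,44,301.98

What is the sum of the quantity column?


Values in 'quantity' column:
  Row 1: 30
  Row 2: 35
  Row 3: 31
  Row 4: 7
  Row 5: 7
  Row 6: 10
  Row 7: 44
Sum = 30 + 35 + 31 + 7 + 7 + 10 + 44 = 164

ANSWER: 164


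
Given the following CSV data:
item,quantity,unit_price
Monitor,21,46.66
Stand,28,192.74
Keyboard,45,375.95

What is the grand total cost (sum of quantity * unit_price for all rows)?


Computing row totals:
  Monitor: 21 * 46.66 = 979.86
  Stand: 28 * 192.74 = 5396.72
  Keyboard: 45 * 375.95 = 16917.75
Grand total = 979.86 + 5396.72 + 16917.75 = 23294.33

ANSWER: 23294.33


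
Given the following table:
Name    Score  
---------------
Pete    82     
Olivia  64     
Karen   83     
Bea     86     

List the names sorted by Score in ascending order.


Sorting by Score (ascending):
  Olivia: 64
  Pete: 82
  Karen: 83
  Bea: 86


ANSWER: Olivia, Pete, Karen, Bea


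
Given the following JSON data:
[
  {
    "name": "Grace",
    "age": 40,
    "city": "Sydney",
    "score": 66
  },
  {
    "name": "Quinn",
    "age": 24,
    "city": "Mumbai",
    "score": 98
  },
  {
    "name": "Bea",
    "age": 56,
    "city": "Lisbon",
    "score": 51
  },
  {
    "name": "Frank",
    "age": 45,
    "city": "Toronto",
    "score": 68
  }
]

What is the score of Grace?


Looking up record where name = Grace
Record index: 0
Field 'score' = 66

ANSWER: 66


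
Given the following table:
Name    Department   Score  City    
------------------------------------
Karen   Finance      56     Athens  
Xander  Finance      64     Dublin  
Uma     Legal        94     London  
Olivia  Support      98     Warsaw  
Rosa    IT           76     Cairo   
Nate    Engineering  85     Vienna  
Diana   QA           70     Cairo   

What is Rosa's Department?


Row 5: Rosa
Department = IT

ANSWER: IT


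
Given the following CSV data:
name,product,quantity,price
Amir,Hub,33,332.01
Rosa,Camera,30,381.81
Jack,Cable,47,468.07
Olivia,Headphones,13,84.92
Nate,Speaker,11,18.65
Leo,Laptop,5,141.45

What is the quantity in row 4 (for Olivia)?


Row 4: Olivia
Column 'quantity' = 13

ANSWER: 13


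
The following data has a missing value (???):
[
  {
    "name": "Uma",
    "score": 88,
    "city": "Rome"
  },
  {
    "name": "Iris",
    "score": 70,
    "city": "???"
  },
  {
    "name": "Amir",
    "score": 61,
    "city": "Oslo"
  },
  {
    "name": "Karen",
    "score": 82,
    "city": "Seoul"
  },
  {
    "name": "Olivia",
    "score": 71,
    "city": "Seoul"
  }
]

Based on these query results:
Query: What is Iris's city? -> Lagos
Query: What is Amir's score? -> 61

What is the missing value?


The missing value is Iris's city
From query: Iris's city = Lagos

ANSWER: Lagos


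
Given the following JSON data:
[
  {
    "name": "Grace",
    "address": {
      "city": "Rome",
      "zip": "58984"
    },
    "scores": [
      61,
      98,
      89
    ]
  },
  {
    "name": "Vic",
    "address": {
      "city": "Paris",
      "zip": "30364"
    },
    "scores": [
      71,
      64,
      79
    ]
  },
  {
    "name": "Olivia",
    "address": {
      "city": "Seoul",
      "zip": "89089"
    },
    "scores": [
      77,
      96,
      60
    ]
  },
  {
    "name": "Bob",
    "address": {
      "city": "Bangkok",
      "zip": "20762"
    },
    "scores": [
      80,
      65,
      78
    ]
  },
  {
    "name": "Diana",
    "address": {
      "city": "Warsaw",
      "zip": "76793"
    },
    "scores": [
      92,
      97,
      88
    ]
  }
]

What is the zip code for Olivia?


Path: records[2].address.zip
Value: 89089

ANSWER: 89089


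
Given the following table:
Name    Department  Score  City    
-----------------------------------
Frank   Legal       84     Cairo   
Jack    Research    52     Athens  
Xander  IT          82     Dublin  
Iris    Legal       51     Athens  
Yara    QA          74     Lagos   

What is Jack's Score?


Row 2: Jack
Score = 52

ANSWER: 52


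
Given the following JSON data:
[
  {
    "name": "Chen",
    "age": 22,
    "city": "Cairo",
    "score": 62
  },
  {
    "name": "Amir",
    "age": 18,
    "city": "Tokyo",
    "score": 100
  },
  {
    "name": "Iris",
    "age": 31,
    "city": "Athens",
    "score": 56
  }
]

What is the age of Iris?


Looking up record where name = Iris
Record index: 2
Field 'age' = 31

ANSWER: 31


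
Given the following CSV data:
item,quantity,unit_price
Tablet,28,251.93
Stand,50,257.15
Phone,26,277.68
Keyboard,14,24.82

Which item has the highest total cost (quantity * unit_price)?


Computing row totals:
  Tablet: 7054.04
  Stand: 12857.5
  Phone: 7219.68
  Keyboard: 347.48
Maximum: Stand (12857.5)

ANSWER: Stand


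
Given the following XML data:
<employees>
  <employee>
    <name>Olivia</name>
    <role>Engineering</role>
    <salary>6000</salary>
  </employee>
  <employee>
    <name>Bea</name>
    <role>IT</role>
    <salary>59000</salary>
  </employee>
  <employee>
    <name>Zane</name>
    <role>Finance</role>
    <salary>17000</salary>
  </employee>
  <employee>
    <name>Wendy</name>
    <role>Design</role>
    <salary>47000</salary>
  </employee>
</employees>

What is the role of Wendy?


Searching for <employee> with <name>Wendy</name>
Found at position 4
<role>Design</role>

ANSWER: Design


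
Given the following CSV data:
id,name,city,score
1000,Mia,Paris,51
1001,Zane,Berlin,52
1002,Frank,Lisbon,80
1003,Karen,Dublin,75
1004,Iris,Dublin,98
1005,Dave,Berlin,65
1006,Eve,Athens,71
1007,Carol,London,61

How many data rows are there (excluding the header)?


Counting rows (excluding header):
Header: id,name,city,score
Data rows: 8

ANSWER: 8


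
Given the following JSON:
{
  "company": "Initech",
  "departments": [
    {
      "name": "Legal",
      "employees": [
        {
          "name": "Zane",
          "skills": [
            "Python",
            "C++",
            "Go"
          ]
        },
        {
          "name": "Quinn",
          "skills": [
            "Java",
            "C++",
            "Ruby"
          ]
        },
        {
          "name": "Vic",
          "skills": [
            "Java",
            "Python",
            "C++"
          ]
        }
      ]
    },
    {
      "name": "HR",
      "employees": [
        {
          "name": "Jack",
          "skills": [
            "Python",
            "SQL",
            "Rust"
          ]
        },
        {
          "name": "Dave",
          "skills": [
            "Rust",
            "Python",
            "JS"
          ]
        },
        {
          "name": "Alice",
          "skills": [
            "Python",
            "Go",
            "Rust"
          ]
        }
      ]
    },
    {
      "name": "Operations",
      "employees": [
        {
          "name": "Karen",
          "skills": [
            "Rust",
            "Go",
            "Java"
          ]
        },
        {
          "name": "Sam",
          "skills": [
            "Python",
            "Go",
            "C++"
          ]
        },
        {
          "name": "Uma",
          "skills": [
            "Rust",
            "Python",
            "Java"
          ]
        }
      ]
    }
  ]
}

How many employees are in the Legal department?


Path: departments[0].employees
Count: 3

ANSWER: 3


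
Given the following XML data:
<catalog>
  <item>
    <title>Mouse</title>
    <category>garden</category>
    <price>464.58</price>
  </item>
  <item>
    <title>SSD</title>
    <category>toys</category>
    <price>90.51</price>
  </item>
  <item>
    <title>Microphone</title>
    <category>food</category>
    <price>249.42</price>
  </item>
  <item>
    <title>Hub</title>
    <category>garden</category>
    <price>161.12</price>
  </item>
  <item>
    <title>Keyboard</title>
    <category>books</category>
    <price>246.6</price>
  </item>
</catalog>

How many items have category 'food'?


Scanning <item> elements for <category>food</category>:
  Item 3: Microphone -> MATCH
Count: 1

ANSWER: 1


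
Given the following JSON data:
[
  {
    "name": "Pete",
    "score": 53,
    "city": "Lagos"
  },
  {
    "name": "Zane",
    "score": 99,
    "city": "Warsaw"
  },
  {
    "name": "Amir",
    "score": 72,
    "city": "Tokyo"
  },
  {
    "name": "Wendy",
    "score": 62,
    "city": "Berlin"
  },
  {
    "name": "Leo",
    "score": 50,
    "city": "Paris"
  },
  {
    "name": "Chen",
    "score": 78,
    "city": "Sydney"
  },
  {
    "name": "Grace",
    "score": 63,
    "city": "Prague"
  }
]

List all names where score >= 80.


Filtering records where score >= 80:
  Pete (score=53) -> no
  Zane (score=99) -> YES
  Amir (score=72) -> no
  Wendy (score=62) -> no
  Leo (score=50) -> no
  Chen (score=78) -> no
  Grace (score=63) -> no


ANSWER: Zane


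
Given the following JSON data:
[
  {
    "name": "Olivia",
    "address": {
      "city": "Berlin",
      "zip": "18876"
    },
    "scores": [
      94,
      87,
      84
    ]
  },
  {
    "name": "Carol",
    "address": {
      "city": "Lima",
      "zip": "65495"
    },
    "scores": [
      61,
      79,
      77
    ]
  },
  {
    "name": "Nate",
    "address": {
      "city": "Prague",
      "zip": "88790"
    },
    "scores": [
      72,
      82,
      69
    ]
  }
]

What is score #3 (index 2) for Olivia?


Path: records[0].scores[2]
Value: 84

ANSWER: 84


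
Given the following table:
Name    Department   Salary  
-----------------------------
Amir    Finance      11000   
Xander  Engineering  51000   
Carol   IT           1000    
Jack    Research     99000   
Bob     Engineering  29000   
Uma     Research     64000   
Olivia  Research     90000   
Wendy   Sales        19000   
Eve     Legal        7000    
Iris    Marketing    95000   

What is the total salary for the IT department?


IT department members:
  Carol: 1000
Total = 1000 = 1000

ANSWER: 1000


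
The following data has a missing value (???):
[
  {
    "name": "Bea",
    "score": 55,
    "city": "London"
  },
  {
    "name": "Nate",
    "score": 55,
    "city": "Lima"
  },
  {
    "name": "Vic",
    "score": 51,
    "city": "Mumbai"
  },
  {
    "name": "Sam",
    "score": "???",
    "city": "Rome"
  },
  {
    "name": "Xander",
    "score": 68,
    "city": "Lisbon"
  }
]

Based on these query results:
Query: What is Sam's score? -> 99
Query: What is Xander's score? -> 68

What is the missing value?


The missing value is Sam's score
From query: Sam's score = 99

ANSWER: 99


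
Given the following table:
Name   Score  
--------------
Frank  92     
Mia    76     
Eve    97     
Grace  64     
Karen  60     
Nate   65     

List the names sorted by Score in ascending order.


Sorting by Score (ascending):
  Karen: 60
  Grace: 64
  Nate: 65
  Mia: 76
  Frank: 92
  Eve: 97


ANSWER: Karen, Grace, Nate, Mia, Frank, Eve


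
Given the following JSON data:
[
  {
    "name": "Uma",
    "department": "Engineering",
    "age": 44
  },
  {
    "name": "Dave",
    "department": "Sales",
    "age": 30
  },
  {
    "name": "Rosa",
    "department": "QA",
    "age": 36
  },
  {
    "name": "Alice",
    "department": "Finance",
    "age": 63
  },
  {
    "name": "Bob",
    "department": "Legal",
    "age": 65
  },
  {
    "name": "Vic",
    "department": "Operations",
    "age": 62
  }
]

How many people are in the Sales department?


Scanning records for department = Sales
  Record 1: Dave
Count: 1

ANSWER: 1


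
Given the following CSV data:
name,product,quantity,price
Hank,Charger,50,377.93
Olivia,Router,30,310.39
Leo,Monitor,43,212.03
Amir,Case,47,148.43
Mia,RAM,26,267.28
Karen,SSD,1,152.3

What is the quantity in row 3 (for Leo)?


Row 3: Leo
Column 'quantity' = 43

ANSWER: 43


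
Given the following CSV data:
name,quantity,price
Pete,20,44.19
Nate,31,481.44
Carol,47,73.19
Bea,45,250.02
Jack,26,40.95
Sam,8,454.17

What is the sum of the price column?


Values in 'price' column:
  Row 1: 44.19
  Row 2: 481.44
  Row 3: 73.19
  Row 4: 250.02
  Row 5: 40.95
  Row 6: 454.17
Sum = 44.19 + 481.44 + 73.19 + 250.02 + 40.95 + 454.17 = 1343.96

ANSWER: 1343.96


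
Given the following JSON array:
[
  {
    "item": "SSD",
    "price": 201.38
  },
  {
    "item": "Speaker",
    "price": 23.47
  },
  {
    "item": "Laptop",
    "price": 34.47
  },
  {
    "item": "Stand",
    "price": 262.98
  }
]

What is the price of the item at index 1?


Array index 1 -> Speaker
price = 23.47

ANSWER: 23.47


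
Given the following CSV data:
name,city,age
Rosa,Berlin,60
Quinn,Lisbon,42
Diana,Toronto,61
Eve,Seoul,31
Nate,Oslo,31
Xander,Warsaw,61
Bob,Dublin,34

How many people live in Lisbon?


Scanning city column for 'Lisbon':
  Row 2: Quinn -> MATCH
Total matches: 1

ANSWER: 1


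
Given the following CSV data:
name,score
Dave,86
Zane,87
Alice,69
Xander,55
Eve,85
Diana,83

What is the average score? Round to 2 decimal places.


Scores: 86, 87, 69, 55, 85, 83
Sum = 465
Count = 6
Average = 465 / 6 = 77.50

ANSWER: 77.50


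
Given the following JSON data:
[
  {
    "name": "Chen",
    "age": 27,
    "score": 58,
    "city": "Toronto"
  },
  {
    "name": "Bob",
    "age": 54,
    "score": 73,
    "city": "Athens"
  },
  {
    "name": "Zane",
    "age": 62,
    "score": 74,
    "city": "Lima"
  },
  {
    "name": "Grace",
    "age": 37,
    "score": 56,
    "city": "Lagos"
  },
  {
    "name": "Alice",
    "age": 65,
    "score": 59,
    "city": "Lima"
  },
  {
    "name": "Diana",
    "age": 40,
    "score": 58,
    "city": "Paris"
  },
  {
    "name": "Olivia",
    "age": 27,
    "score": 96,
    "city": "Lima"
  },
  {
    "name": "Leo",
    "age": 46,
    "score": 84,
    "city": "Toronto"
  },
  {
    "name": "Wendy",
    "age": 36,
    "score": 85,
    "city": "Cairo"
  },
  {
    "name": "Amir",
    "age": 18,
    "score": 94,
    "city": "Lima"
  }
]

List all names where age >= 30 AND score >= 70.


Checking both conditions:
  Chen (age=27, score=58) -> no
  Bob (age=54, score=73) -> YES
  Zane (age=62, score=74) -> YES
  Grace (age=37, score=56) -> no
  Alice (age=65, score=59) -> no
  Diana (age=40, score=58) -> no
  Olivia (age=27, score=96) -> no
  Leo (age=46, score=84) -> YES
  Wendy (age=36, score=85) -> YES
  Amir (age=18, score=94) -> no


ANSWER: Bob, Zane, Leo, Wendy


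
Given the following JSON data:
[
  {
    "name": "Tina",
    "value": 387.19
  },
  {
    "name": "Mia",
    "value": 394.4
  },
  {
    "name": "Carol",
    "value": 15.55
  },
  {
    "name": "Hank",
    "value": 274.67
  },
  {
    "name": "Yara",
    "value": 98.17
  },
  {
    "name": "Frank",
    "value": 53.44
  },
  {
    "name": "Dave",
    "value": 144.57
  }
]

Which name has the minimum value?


Comparing values:
  Tina: 387.19
  Mia: 394.4
  Carol: 15.55
  Hank: 274.67
  Yara: 98.17
  Frank: 53.44
  Dave: 144.57
Minimum: Carol (15.55)

ANSWER: Carol


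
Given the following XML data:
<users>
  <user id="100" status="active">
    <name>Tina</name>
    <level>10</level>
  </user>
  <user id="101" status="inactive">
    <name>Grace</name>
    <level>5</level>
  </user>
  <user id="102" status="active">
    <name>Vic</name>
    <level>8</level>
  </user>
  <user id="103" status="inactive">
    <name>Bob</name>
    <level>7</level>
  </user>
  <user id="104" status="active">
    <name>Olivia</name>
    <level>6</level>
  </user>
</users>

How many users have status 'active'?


Counting users with status='active':
  Tina (id=100) -> MATCH
  Vic (id=102) -> MATCH
  Olivia (id=104) -> MATCH
Count: 3

ANSWER: 3


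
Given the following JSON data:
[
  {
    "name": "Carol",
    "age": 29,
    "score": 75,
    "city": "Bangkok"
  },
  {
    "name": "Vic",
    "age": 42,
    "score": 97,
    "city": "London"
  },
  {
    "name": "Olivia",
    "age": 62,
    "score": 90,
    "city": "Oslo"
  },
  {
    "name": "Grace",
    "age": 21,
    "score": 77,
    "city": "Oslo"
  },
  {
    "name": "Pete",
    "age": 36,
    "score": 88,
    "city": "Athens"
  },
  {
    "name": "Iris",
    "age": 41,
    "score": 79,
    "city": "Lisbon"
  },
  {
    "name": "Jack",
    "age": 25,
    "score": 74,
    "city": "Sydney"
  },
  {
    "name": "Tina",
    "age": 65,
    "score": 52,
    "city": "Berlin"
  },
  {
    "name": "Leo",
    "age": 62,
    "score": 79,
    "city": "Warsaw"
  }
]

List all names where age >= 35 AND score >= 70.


Checking both conditions:
  Carol (age=29, score=75) -> no
  Vic (age=42, score=97) -> YES
  Olivia (age=62, score=90) -> YES
  Grace (age=21, score=77) -> no
  Pete (age=36, score=88) -> YES
  Iris (age=41, score=79) -> YES
  Jack (age=25, score=74) -> no
  Tina (age=65, score=52) -> no
  Leo (age=62, score=79) -> YES


ANSWER: Vic, Olivia, Pete, Iris, Leo


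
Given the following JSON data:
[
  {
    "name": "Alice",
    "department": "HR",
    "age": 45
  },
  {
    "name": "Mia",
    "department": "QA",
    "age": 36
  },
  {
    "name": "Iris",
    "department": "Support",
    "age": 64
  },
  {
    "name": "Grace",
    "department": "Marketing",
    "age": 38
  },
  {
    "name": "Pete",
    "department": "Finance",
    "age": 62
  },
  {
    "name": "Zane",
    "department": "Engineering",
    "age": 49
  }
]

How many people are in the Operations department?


Scanning records for department = Operations
  No matches found
Count: 0

ANSWER: 0


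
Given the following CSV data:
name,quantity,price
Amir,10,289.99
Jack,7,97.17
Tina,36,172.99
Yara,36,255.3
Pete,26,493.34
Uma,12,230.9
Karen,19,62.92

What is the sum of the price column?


Values in 'price' column:
  Row 1: 289.99
  Row 2: 97.17
  Row 3: 172.99
  Row 4: 255.3
  Row 5: 493.34
  Row 6: 230.9
  Row 7: 62.92
Sum = 289.99 + 97.17 + 172.99 + 255.3 + 493.34 + 230.9 + 62.92 = 1602.61

ANSWER: 1602.61


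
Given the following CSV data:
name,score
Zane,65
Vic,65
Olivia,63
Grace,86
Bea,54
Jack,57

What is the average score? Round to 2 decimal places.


Scores: 65, 65, 63, 86, 54, 57
Sum = 390
Count = 6
Average = 390 / 6 = 65.00

ANSWER: 65.00


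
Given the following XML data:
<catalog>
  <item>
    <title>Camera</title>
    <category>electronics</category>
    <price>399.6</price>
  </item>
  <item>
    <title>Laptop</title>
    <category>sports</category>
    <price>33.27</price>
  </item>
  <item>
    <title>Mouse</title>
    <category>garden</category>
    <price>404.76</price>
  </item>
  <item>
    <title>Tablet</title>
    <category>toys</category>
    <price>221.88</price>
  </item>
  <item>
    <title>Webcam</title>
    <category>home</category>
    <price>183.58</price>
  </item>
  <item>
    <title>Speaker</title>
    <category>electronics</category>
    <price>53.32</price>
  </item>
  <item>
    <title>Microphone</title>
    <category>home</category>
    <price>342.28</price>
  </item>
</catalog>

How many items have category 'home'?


Scanning <item> elements for <category>home</category>:
  Item 5: Webcam -> MATCH
  Item 7: Microphone -> MATCH
Count: 2

ANSWER: 2


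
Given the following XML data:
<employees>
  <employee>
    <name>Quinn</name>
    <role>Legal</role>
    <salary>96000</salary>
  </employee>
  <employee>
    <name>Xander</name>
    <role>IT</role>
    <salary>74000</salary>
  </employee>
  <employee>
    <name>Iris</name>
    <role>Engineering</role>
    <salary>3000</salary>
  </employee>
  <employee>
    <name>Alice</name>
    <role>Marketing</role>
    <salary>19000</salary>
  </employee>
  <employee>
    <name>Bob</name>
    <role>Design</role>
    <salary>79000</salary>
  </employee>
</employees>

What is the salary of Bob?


Searching for <employee> with <name>Bob</name>
Found at position 5
<salary>79000</salary>

ANSWER: 79000


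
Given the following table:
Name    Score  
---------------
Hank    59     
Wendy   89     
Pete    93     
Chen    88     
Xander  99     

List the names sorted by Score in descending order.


Sorting by Score (descending):
  Xander: 99
  Pete: 93
  Wendy: 89
  Chen: 88
  Hank: 59


ANSWER: Xander, Pete, Wendy, Chen, Hank


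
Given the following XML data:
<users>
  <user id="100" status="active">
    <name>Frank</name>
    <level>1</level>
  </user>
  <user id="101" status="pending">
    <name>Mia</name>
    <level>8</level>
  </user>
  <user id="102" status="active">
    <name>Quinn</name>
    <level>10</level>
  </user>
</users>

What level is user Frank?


Finding user: Frank
<level>1</level>

ANSWER: 1


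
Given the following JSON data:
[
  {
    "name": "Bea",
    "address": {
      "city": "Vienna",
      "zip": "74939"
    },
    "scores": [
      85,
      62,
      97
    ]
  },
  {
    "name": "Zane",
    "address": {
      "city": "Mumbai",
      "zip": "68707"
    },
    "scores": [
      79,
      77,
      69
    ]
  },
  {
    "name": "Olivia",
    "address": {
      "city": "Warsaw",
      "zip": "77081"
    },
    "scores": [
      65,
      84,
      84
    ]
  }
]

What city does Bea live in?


Path: records[0].address.city
Value: Vienna

ANSWER: Vienna


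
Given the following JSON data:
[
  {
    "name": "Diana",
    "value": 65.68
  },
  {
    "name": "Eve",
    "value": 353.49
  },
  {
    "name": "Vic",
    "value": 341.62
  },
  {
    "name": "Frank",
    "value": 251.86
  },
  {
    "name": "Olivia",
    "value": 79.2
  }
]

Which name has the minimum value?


Comparing values:
  Diana: 65.68
  Eve: 353.49
  Vic: 341.62
  Frank: 251.86
  Olivia: 79.2
Minimum: Diana (65.68)

ANSWER: Diana


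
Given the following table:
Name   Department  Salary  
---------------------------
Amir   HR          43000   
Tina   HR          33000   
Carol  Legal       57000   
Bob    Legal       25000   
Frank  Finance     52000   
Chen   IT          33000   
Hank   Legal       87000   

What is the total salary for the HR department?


HR department members:
  Amir: 43000
  Tina: 33000
Total = 43000 + 33000 = 76000

ANSWER: 76000


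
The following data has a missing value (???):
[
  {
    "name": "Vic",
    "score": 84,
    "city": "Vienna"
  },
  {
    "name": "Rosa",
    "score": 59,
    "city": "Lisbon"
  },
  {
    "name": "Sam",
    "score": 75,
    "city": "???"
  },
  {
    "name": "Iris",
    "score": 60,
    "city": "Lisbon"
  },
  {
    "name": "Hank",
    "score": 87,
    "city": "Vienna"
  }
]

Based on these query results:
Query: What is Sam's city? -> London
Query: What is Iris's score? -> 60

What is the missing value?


The missing value is Sam's city
From query: Sam's city = London

ANSWER: London


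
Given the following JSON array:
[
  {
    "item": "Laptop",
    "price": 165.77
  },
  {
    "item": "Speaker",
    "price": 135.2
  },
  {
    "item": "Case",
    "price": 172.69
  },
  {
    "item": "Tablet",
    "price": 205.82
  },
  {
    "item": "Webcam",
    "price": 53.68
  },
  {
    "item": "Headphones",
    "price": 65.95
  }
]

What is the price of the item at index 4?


Array index 4 -> Webcam
price = 53.68

ANSWER: 53.68


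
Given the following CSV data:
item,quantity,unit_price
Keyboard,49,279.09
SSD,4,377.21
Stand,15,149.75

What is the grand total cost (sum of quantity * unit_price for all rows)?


Computing row totals:
  Keyboard: 49 * 279.09 = 13675.41
  SSD: 4 * 377.21 = 1508.84
  Stand: 15 * 149.75 = 2246.25
Grand total = 13675.41 + 1508.84 + 2246.25 = 17430.5

ANSWER: 17430.5


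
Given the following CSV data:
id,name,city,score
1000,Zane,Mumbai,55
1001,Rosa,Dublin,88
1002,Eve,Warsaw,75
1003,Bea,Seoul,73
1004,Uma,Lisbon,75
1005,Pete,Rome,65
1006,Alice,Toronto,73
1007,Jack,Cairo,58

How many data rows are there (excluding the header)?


Counting rows (excluding header):
Header: id,name,city,score
Data rows: 8

ANSWER: 8


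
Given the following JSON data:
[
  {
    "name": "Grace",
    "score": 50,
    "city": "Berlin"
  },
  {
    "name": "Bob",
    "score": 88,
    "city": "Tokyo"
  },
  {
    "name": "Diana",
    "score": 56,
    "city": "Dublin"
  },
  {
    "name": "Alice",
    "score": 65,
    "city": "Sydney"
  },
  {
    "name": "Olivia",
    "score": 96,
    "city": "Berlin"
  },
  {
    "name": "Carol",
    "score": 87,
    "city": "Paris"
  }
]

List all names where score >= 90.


Filtering records where score >= 90:
  Grace (score=50) -> no
  Bob (score=88) -> no
  Diana (score=56) -> no
  Alice (score=65) -> no
  Olivia (score=96) -> YES
  Carol (score=87) -> no


ANSWER: Olivia


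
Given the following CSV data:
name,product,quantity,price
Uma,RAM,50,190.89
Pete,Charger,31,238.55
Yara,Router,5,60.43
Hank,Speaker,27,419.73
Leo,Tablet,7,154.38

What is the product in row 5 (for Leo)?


Row 5: Leo
Column 'product' = Tablet

ANSWER: Tablet


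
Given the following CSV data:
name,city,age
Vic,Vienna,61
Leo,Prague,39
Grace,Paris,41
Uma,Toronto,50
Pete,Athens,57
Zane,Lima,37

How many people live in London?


Scanning city column for 'London':
Total matches: 0

ANSWER: 0


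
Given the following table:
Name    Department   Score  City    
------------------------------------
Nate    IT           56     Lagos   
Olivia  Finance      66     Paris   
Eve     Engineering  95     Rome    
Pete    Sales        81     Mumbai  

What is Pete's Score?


Row 4: Pete
Score = 81

ANSWER: 81


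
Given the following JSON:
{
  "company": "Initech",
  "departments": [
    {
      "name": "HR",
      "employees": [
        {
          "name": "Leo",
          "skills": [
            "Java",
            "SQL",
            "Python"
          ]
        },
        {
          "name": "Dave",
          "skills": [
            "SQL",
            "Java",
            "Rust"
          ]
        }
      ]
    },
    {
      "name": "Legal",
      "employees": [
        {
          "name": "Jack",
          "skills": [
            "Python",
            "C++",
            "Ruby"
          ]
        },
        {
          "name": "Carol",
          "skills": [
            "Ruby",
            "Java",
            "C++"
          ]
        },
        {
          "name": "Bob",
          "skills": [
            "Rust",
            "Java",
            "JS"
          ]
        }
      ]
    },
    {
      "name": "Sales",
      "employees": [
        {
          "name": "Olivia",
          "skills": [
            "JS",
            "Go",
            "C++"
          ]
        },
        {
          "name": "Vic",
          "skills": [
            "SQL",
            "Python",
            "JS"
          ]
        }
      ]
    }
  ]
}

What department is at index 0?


Path: departments[0].name
Value: HR

ANSWER: HR


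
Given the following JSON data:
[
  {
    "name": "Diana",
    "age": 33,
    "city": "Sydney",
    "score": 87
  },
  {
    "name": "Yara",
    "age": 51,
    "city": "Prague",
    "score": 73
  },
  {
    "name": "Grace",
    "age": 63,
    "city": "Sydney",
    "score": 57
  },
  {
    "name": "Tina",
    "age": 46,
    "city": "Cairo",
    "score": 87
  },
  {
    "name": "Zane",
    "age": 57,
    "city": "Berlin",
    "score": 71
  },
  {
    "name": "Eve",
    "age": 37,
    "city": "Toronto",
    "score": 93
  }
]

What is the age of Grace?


Looking up record where name = Grace
Record index: 2
Field 'age' = 63

ANSWER: 63


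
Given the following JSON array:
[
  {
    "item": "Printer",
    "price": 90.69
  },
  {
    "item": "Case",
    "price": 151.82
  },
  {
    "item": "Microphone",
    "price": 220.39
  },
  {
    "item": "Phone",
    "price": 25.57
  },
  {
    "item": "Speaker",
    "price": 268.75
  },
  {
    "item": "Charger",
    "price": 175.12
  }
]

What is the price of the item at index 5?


Array index 5 -> Charger
price = 175.12

ANSWER: 175.12


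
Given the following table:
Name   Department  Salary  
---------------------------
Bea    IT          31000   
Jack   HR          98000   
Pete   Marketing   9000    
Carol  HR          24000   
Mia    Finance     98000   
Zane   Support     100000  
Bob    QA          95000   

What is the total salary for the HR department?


HR department members:
  Jack: 98000
  Carol: 24000
Total = 98000 + 24000 = 122000

ANSWER: 122000


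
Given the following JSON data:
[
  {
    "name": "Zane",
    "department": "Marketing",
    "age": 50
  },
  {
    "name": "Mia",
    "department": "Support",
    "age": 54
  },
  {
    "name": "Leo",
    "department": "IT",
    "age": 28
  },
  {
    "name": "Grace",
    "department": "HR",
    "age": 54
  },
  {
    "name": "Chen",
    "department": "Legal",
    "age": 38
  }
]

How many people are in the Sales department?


Scanning records for department = Sales
  No matches found
Count: 0

ANSWER: 0


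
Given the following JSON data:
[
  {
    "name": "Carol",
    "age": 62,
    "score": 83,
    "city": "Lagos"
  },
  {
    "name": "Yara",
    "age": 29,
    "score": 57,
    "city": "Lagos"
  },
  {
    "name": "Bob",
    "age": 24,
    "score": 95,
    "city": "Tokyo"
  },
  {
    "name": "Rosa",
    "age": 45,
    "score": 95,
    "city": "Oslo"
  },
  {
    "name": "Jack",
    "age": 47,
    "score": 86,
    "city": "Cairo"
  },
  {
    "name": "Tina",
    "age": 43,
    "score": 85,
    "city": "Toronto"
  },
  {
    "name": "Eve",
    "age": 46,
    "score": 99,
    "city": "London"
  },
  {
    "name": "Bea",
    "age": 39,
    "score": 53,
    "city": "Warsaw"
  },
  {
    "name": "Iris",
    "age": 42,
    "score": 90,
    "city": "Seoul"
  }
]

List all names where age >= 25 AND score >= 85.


Checking both conditions:
  Carol (age=62, score=83) -> no
  Yara (age=29, score=57) -> no
  Bob (age=24, score=95) -> no
  Rosa (age=45, score=95) -> YES
  Jack (age=47, score=86) -> YES
  Tina (age=43, score=85) -> YES
  Eve (age=46, score=99) -> YES
  Bea (age=39, score=53) -> no
  Iris (age=42, score=90) -> YES


ANSWER: Rosa, Jack, Tina, Eve, Iris


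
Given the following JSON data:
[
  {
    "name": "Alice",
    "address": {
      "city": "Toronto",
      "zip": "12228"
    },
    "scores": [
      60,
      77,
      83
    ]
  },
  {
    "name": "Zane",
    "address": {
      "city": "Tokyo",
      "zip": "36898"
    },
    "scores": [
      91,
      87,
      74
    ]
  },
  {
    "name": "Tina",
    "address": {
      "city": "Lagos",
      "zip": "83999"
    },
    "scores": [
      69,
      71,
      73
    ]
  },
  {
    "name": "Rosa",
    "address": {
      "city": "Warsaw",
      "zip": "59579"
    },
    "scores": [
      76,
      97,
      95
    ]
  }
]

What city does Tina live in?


Path: records[2].address.city
Value: Lagos

ANSWER: Lagos


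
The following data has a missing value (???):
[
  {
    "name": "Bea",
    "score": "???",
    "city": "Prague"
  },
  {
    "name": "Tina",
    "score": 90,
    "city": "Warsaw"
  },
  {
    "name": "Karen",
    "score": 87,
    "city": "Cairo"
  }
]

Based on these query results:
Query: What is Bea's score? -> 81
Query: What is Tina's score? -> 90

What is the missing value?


The missing value is Bea's score
From query: Bea's score = 81

ANSWER: 81


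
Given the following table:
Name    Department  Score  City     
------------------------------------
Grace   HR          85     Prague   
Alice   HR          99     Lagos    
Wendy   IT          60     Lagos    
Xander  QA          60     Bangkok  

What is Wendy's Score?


Row 3: Wendy
Score = 60

ANSWER: 60


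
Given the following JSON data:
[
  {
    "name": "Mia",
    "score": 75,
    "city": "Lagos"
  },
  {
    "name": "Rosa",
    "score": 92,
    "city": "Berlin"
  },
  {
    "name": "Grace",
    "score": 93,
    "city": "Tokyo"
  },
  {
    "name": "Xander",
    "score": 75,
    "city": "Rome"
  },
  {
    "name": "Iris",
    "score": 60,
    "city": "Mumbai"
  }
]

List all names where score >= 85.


Filtering records where score >= 85:
  Mia (score=75) -> no
  Rosa (score=92) -> YES
  Grace (score=93) -> YES
  Xander (score=75) -> no
  Iris (score=60) -> no


ANSWER: Rosa, Grace


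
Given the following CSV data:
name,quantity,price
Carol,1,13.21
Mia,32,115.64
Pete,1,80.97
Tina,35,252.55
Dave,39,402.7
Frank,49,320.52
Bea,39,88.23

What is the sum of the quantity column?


Values in 'quantity' column:
  Row 1: 1
  Row 2: 32
  Row 3: 1
  Row 4: 35
  Row 5: 39
  Row 6: 49
  Row 7: 39
Sum = 1 + 32 + 1 + 35 + 39 + 49 + 39 = 196

ANSWER: 196


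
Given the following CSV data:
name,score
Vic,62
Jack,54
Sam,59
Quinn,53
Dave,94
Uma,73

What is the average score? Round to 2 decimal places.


Scores: 62, 54, 59, 53, 94, 73
Sum = 395
Count = 6
Average = 395 / 6 = 65.83

ANSWER: 65.83


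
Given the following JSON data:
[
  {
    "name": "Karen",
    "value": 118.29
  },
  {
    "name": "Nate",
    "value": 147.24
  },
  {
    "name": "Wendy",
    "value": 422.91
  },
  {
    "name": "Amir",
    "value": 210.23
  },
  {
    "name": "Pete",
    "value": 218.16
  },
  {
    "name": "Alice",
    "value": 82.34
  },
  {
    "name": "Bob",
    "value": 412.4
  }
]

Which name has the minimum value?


Comparing values:
  Karen: 118.29
  Nate: 147.24
  Wendy: 422.91
  Amir: 210.23
  Pete: 218.16
  Alice: 82.34
  Bob: 412.4
Minimum: Alice (82.34)

ANSWER: Alice


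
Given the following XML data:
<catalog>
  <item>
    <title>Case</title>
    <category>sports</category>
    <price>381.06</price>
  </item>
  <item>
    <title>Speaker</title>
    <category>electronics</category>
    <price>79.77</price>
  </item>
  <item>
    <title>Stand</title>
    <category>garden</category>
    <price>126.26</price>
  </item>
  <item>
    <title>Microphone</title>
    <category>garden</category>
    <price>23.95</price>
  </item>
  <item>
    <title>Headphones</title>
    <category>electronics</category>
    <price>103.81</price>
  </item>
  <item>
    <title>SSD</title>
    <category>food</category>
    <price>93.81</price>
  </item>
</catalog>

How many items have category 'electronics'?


Scanning <item> elements for <category>electronics</category>:
  Item 2: Speaker -> MATCH
  Item 5: Headphones -> MATCH
Count: 2

ANSWER: 2


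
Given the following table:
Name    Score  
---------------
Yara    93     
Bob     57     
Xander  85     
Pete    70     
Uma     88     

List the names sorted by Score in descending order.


Sorting by Score (descending):
  Yara: 93
  Uma: 88
  Xander: 85
  Pete: 70
  Bob: 57


ANSWER: Yara, Uma, Xander, Pete, Bob


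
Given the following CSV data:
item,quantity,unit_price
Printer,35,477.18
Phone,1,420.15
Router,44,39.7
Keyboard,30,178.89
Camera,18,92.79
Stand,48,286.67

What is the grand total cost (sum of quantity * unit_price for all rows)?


Computing row totals:
  Printer: 35 * 477.18 = 16701.3
  Phone: 1 * 420.15 = 420.15
  Router: 44 * 39.7 = 1746.8
  Keyboard: 30 * 178.89 = 5366.7
  Camera: 18 * 92.79 = 1670.22
  Stand: 48 * 286.67 = 13760.16
Grand total = 16701.3 + 420.15 + 1746.8 + 5366.7 + 1670.22 + 13760.16 = 39665.33

ANSWER: 39665.33


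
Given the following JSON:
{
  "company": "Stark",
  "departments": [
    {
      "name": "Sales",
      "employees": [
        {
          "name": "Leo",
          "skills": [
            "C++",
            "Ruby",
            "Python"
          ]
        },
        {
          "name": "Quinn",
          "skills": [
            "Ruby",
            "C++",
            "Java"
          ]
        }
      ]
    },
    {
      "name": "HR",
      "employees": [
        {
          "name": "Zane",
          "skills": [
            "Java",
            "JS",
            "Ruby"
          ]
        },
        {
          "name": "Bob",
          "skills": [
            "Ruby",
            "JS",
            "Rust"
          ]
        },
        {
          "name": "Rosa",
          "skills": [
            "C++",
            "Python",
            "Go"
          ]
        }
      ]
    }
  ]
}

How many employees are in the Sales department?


Path: departments[0].employees
Count: 2

ANSWER: 2


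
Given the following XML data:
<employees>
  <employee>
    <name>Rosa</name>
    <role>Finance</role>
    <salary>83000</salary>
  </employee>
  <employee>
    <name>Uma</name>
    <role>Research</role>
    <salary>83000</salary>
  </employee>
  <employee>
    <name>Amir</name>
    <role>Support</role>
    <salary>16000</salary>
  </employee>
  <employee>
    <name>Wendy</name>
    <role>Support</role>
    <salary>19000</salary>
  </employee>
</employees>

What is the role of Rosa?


Searching for <employee> with <name>Rosa</name>
Found at position 1
<role>Finance</role>

ANSWER: Finance


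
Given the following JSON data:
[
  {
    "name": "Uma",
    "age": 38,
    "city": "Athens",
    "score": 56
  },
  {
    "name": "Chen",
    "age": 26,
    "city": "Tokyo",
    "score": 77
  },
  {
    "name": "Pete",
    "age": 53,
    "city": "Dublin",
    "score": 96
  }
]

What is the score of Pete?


Looking up record where name = Pete
Record index: 2
Field 'score' = 96

ANSWER: 96


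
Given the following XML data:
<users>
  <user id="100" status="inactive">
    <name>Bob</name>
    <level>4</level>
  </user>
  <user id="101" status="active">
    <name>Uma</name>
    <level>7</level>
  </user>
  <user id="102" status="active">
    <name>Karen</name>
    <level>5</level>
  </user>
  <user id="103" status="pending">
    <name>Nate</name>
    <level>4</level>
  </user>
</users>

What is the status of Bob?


Finding user with name = Bob
user id="100" status="inactive"

ANSWER: inactive


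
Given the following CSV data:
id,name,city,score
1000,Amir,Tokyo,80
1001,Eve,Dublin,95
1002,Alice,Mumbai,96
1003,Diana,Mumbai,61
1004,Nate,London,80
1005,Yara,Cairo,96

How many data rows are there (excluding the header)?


Counting rows (excluding header):
Header: id,name,city,score
Data rows: 6

ANSWER: 6


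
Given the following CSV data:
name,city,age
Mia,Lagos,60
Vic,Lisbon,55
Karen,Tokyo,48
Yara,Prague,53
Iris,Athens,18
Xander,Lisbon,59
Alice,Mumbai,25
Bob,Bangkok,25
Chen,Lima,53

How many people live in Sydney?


Scanning city column for 'Sydney':
Total matches: 0

ANSWER: 0


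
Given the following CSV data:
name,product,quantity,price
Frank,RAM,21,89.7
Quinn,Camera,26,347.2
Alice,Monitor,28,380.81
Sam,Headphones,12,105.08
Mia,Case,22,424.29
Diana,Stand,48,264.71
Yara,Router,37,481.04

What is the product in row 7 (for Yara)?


Row 7: Yara
Column 'product' = Router

ANSWER: Router


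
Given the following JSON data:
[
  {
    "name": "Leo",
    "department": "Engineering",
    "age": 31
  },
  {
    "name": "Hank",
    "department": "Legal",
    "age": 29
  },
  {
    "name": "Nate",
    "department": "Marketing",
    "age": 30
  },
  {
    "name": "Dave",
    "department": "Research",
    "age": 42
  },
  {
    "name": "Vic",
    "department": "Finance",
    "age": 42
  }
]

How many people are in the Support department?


Scanning records for department = Support
  No matches found
Count: 0

ANSWER: 0
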